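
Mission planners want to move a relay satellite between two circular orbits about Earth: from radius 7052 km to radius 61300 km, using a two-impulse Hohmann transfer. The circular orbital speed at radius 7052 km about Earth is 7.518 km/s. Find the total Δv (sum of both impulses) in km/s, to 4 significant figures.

From the circular-orbit relation v² = μ/r at r = 7052 km: μ = v²r = (7.518)² × 7052 = 3.98581×10^5 km³/s².
Semi-major axis of the transfer orbit: a_t = (7052 + 61300)/2 = 34176 km.
Circular speed at r₁: v₁ = √(μ/r₁) = √(3.98581×10^5/7052) = 7.51800 km/s.
On the transfer ellipse at r₁, vis-viva gives v_p = √[μ(2/r₁ − 1/a_t)] = 10.0687 km/s.
First burn Δv₁ = |v_p − v₁| = 2.5507 km/s.
Circular speed at r₂: v₂ = √(μ/r₂) = 2.5499 km/s.
Transfer-orbit speed at r₂: v_a = √[μ(2/r₂ − 1/a_t)] = 1.1583 km/s.
Second burn Δv₂ = |v₂ − v_a| = 1.3916 km/s.
Δv = Δv₁ + Δv₂ = 2.5507 + 1.3916 = 3.942 km/s.

Δv = 3.942 km/s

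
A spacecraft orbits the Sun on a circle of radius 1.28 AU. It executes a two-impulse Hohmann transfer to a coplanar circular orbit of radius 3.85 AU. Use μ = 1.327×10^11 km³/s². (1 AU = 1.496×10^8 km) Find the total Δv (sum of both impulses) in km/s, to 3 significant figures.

Δv = 10.4 km/s

In km: r₁ = 1.28 × 1.496×10^8 = 1.91488×10^8 km; r₂ = 3.85 × 1.496×10^8 = 5.7596×10^8 km.
Transfer-ellipse semi-major axis a_t = (r₁ + r₂)/2 = (1.91488×10^8 + 5.7596×10^8)/2 = 3.83724×10^8 km.
Circular speed at r₁: v₁ = √(μ/r₁) = √(1.327×10^11/1.91488×10^8) = 26.325 km/s.
On the transfer ellipse at r₁, v² = μ(2/r − 1/a) gives v_p = √[μ(2/r₁ − 1/a_t)] = 32.252 km/s.
First burn Δv₁ = |v_p − v₁| = 5.927 km/s.
At r₂, v₂ = √(μ/r₂) = 15.179 km/s.
Transfer-orbit speed at r₂: v_a = √[μ(2/r₂ − 1/a_t)] = 10.723 km/s.
Second burn Δv₂ = |v₂ − v_a| = 4.456 km/s.
Δv = Δv₁ + Δv₂ = 5.927 + 4.456 = 10.38 km/s.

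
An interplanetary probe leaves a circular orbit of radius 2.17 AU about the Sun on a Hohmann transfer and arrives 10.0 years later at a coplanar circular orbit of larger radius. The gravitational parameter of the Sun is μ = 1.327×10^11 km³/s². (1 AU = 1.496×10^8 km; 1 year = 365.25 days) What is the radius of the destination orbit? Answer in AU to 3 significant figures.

r₂ = 12.6 AU

In km: r₁ = 2.17 × 1.496×10^8 = 3.24632×10^8 km.
Transfer time t = 10.0 years × 365.25 × 86400 s = 3.15576×10^8 s, and t = π√(a_t³/μ).
So a_t = (μ t²/π²)^(1/3) = (1.327×10^11 × (3.15576×10^8)² / π²)^(1/3) = 1.1022×10^9 km.
Since a_t = (r₁ + r₂)/2, r₂ = 2a_t − r₁ = 2×1.1022×10^9 − 3.24632×10^8 = 1.879768×10^9 km.
In AU: r₂ = 1.879768×10^9 / 1.496×10^8 = 12.6 AU.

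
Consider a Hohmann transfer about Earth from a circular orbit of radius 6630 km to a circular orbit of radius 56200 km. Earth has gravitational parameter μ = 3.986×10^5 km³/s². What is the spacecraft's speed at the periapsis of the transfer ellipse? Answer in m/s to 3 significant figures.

v = 10400 m/s

Semi-major axis of the transfer orbit: a_t = (6630 + 56200)/2 = 31415 km.
At periapsis, r = 6630 km.
Applying v² = μ(2/r − 1/a_t): v = 10.37 km/s.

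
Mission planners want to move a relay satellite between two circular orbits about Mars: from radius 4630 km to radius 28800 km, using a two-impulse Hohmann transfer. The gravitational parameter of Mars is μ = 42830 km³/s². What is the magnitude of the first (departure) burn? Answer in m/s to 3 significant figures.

The Hohmann ellipse has a_t = (r₁ + r₂)/2 = 16715 km.
On the circular orbit at r = 4630 km, v_c = √(μ/r) = 3.04147 km/s.
Vis-viva on the transfer ellipse at r = 4630 km gives v_t = √[μ(2/r − 1/a_t)] = 3.99233 km/s.
Δv₁ = |v_t − v_c| = |3.99233 − 3.04147| = 0.9509 km/s.

Δv₁ = 951 m/s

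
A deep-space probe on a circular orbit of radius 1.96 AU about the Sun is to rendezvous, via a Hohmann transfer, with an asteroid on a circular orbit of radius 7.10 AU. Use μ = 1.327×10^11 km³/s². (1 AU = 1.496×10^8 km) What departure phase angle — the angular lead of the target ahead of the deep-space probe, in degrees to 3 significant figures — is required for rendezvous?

φ = 88.3°

In km: r₁ = 1.96 × 1.496×10^8 = 2.93216×10^8 km; r₂ = 7.10 × 1.496×10^8 = 1.06216×10^9 km.
Transfer-ellipse semi-major axis a_t = (r₁ + r₂)/2 = (2.93216×10^8 + 1.06216×10^9)/2 = 6.77688×10^8 km.
Transfer time t = π√(a_t³/μ) = 1.5215×10^8 s.
The target's mean motion on its circular orbit is ω₂ = √(μ/r₂³) = 1.0523×10^-8 rad/s.
Angle swept by the target during transfer: ω₂·t = 1.601 rad = 91.73°.
The deep-space probe traverses 180° on the transfer ellipse, so the target must lead by 180° − 91.73° = 88.3°.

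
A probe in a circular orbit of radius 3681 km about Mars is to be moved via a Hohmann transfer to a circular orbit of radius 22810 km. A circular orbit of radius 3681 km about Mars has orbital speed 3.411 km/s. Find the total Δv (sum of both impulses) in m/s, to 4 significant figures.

From the circular-orbit relation v² = μ/r at r = 3681 km: μ = v²r = (3.411)² × 3681 = 42828.1 km³/s².
The Hohmann ellipse has a_t = (r₁ + r₂)/2 = 13245.5 km.
Circular speed at r₁: v₁ = √(μ/r₁) = √(42828.1/3681) = 3.411 km/s.
Transfer-orbit speed at r₁ (v² = μ(2/r − 1/a)): v_p = √[μ(2/r₁ − 1/a_t)] = 4.476 km/s.
First burn Δv₁ = |v_p − v₁| = 1.065 km/s.
Circular speed at r₂: v₂ = √(μ/r₂) = 1.3703 km/s.
Transfer-orbit speed at r₂: v_a = √[μ(2/r₂ − 1/a_t)] = 0.72236 km/s.
Second burn Δv₂ = |v₂ − v_a| = 0.6479 km/s.
Δv = Δv₁ + Δv₂ = 1.065 + 0.6479 = 1.713 km/s.

Δv = 1713 m/s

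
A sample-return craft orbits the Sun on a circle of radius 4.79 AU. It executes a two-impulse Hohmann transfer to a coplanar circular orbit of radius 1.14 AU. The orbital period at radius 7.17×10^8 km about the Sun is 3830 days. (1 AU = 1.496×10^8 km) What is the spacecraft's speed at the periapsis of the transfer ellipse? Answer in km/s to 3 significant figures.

From Kepler's third law T² = 4π²r³/μ at r = 7.17×10^8 km, T = 3830 days = 3830 × 86400 s = 3.30912×10^8 s: μ = 4π²r³/T² = 1.32890×10^11 km³/s².
In km: r₁ = 4.79 × 1.496×10^8 = 7.16584×10^8 km; r₂ = 1.14 × 1.496×10^8 = 1.70544×10^8 km.
Semi-major axis of the transfer orbit: a_t = (7.16584×10^8 + 1.70544×10^8)/2 = 4.43564×10^8 km.
At periapsis, r = 1.70544×10^8 km.
Applying v² = μ(2/r − 1/a_t): v = 35.48 km/s.

v = 35.5 km/s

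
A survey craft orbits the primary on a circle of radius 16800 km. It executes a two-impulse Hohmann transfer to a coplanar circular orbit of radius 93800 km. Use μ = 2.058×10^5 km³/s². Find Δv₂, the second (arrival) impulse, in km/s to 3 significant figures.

Δv₂ = 0.665 km/s

Semi-major axis of the transfer orbit: a_t = (16800 + 93800)/2 = 55300 km.
Circular speed at r = 93800 km: v_c = √(μ/r) = 1.4812 km/s.
Vis-viva on the transfer ellipse at r = 93800 km gives v_t = √[μ(2/r − 1/a_t)] = 0.81642 km/s.
Δv₂ = |v_t − v_c| = |0.81642 − 1.4812| = 0.6648 km/s.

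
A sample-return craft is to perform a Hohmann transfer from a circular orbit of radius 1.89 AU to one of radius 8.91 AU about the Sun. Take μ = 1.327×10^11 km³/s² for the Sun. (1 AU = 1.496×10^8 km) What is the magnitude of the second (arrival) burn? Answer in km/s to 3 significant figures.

Δv₂ = 4.07 km/s

In km: r₁ = 1.89 × 1.496×10^8 = 2.82744×10^8 km; r₂ = 8.91 × 1.496×10^8 = 1.332936×10^9 km.
The Hohmann ellipse has a_t = (r₁ + r₂)/2 = 8.0784×10^8 km.
Circular speed at r = 1.332936×10^9 km: v_c = √(μ/r) = 9.978 km/s.
Vis-viva on the transfer ellipse at r = 1.332936×10^9 km gives v_t = √[μ(2/r − 1/a_t)] = 5.903 km/s.
Δv₂ = |v_t − v_c| = |5.903 − 9.978| = 4.075 km/s.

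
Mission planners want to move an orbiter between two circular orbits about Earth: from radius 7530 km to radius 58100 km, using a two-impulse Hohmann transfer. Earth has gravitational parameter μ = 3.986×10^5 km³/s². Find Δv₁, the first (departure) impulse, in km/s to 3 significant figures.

The Hohmann ellipse has a_t = (r₁ + r₂)/2 = 32815 km.
On the circular orbit at r = 7530 km, v_c = √(μ/r) = 7.276 km/s.
Vis-viva on the transfer ellipse at r = 7530 km gives v_t = √[μ(2/r − 1/a_t)] = 9.681 km/s.
Δv₁ = |v_t − v_c| = |9.681 − 7.276| = 2.405 km/s.

Δv₁ = 2.41 km/s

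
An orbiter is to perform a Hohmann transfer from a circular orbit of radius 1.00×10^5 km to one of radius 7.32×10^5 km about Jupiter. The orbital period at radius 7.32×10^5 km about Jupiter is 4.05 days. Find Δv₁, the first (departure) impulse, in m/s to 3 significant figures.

Δv₁ = 11600 m/s

From Kepler's third law T² = 4π²r³/μ at r = 7.32×10^5 km, T = 4.05 days = 4.05 × 86400 s = 3.4992×10^5 s: μ = 4π²r³/T² = 1.26461×10^8 km³/s².
Transfer-ellipse semi-major axis a_t = (r₁ + r₂)/2 = (1.000×10^5 + 7.320×10^5)/2 = 4.160×10^5 km.
On the circular orbit at r = 1.000×10^5 km, v_c = √(μ/r) = 35.56 km/s.
Transfer-orbit speed at the same r (vis-viva, a = a_t): v_t = √[μ(2/r − 1/a_t)] = 47.17 km/s.
Δv₁ = |v_t − v_c| = |47.17 − 35.56| = 11.61 km/s.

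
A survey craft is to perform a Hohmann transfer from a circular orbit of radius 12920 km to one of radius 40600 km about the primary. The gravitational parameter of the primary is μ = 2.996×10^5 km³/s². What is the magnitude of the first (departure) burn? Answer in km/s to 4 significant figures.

Δv₁ = 1.116 km/s

Transfer-ellipse semi-major axis a_t = (r₁ + r₂)/2 = (12920 + 40600)/2 = 26760 km.
On the circular orbit at r = 12920 km, v_c = √(μ/r) = 4.815 km/s.
Vis-viva on the transfer ellipse at r = 12920 km gives v_t = √[μ(2/r − 1/a_t)] = 5.931 km/s.
Δv₁ = |v_t − v_c| = |5.931 − 4.815| = 1.116 km/s.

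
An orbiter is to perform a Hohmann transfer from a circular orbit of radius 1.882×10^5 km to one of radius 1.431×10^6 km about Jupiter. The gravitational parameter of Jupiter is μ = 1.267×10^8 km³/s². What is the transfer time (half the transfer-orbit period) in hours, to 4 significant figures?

Semi-major axis of the transfer orbit: a_t = (1.882×10^5 + 1.431×10^6)/2 = 8.096×10^5 km.
Transfer time t = π√(a_t³/μ) = π√((8.096×10^5)³ / 1.267×10^8) = 2.03314×10^5 s.
Converting: 2.03314×10^5 s ÷ 3600 s/hour = 56.48 hours.

t = 56.48 hours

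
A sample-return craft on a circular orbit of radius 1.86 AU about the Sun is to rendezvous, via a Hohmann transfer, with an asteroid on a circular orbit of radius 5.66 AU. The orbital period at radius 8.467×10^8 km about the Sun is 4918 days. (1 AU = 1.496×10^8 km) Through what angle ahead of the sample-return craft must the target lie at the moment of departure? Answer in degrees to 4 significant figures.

φ = 82.54°

From Kepler's third law T² = 4π²r³/μ at r = 8.467×10^8 km, T = 4918 days = 4918 × 86400 s = 4.249152×10^8 s: μ = 4π²r³/T² = 1.32722×10^11 km³/s².
In km: r₁ = 1.86 × 1.496×10^8 = 2.78256×10^8 km; r₂ = 5.66 × 1.496×10^8 = 8.46736×10^8 km.
Transfer-ellipse semi-major axis a_t = (r₁ + r₂)/2 = (2.78256×10^8 + 8.46736×10^8)/2 = 5.62496×10^8 km.
Transfer time t = π√(a_t³/μ) = 1.150×10^8 s.
The target's mean motion on its circular orbit is ω₂ = √(μ/r₂³) = 1.479×10^-8 rad/s.
Angle swept by the target during transfer: ω₂·t = 1.701 rad = 97.46°.
Arrival is 180° from departure on the ellipse, so φ = 180° − 97.46° = 82.54°.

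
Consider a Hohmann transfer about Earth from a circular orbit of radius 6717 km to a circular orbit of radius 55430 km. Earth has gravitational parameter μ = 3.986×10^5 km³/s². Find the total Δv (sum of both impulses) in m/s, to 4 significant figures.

The Hohmann ellipse has a_t = (r₁ + r₂)/2 = 31073.5 km.
At r₁ the circular-orbit speed is v₁ = √(μ/r₁) = 7.70337 km/s.
Transfer-orbit speed at r₁ (v² = μ(2/r − 1/a)): v_p = √[μ(2/r₁ − 1/a_t)] = 10.2886 km/s.
First burn Δv₁ = |v_p − v₁| = 2.585 km/s.
At r₂, v₂ = √(μ/r₂) = 2.682 km/s.
Transfer-orbit speed at r₂: v_a = √[μ(2/r₂ − 1/a_t)] = 1.247 km/s.
Second burn Δv₂ = |v₂ − v_a| = 1.435 km/s.
Δv = Δv₁ + Δv₂ = 2.585 + 1.435 = 4.020 km/s.

Δv = 4020 m/s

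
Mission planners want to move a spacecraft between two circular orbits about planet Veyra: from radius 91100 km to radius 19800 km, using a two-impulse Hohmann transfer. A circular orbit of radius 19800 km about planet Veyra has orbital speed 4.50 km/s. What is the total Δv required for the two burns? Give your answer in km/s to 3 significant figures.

Δv = 2.11 km/s

From the circular-orbit relation v² = μ/r at r = 19800 km: μ = v²r = (4.50)² × 19800 = 4.00950×10^5 km³/s².
The Hohmann ellipse has a_t = (r₁ + r₂)/2 = 55450 km.
At r₁ the circular-orbit speed is v₁ = √(μ/r₁) = 2.0979 km/s.
Transfer-orbit speed at r₁ (v² = μ(2/r − 1/a)): v_a = √[μ(2/r₁ − 1/a_t)] = 1.2536 km/s.
First burn Δv₁ = |v_a − v₁| = 0.8443 km/s.
At r₂, v₂ = √(μ/r₂) = 4.500 km/s.
Transfer-orbit speed at r₂: v_p = √[μ(2/r₂ − 1/a_t)] = 5.768 km/s.
Second burn Δv₂ = |v₂ − v_p| = 1.268 km/s.
Total Δv = Δv₁ + Δv₂ = 2.112 km/s.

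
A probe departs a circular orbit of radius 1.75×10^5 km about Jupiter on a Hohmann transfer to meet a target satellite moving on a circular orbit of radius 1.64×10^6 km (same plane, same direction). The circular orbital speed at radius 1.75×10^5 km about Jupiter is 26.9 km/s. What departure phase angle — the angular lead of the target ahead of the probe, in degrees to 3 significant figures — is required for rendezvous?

φ = 106°

From the circular-orbit relation v² = μ/r at r = 1.75×10^5 km: μ = v²r = (26.9)² × 1.75×10^5 = 1.26632×10^8 km³/s².
Semi-major axis of the transfer orbit: a_t = (1.750×10^5 + 1.640×10^6)/2 = 9.075×10^5 km.
The half-period of the transfer ellipse is t = π√(a_t³/μ) = 2.4135×10^5 s.
The target's mean motion on its circular orbit is ω₂ = √(μ/r₂³) = 5.3580×10^-6 rad/s.
Angle swept by the target during transfer: ω₂·t = 1.2932 rad = 74.09°.
Arrival is 180° from departure on the ellipse, so φ = 180° − 74.09° = 106°.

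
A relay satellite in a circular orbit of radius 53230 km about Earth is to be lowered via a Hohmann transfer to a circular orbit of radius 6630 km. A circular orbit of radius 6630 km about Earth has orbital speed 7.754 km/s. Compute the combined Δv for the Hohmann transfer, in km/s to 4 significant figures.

From the circular-orbit relation v² = μ/r at r = 6630 km: μ = v²r = (7.754)² × 6630 = 3.98626×10^5 km³/s².
Transfer-ellipse semi-major axis a_t = (r₁ + r₂)/2 = (53230 + 6630)/2 = 29930 km.
At r₁ the circular-orbit speed is v₁ = √(μ/r₁) = 2.7366 km/s.
Transfer-orbit speed at r₁ (v² = μ(2/r − 1/a)): v_a = √[μ(2/r₁ − 1/a_t)] = 1.2880 km/s.
First burn Δv₁ = |v_a − v₁| = 1.4486 km/s.
Circular speed at r₂: v₂ = √(μ/r₂) = 7.75400 km/s.
Transfer-orbit speed at r₂: v_p = √[μ(2/r₂ − 1/a_t)] = 10.3407 km/s.
Second burn Δv₂ = |v₂ − v_p| = 2.5867 km/s.
Total Δv = Δv₁ + Δv₂ = 4.035 km/s.

Δv = 4.035 km/s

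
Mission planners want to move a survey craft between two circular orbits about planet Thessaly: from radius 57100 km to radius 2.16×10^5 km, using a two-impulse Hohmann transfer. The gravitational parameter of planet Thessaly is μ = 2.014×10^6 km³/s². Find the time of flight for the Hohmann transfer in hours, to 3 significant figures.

Semi-major axis of the transfer orbit: a_t = (57100 + 2.160×10^5)/2 = 1.3655×10^5 km.
By Kepler's third law the transfer-orbit period is T = 2π√(a_t³/μ), so t = T/2 = 1.117×10^5 s.
Converting: 1.117×10^5 s ÷ 3600 s/hour = 31.0 hours.

t = 31.0 hours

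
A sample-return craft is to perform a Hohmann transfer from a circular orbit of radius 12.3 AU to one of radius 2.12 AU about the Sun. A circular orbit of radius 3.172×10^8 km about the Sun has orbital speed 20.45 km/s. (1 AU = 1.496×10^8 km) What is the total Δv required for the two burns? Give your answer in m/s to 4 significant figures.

From the circular-orbit relation v² = μ/r at r = 3.172×10^8 km: μ = v²r = (20.45)² × 3.172×10^8 = 1.32654×10^11 km³/s².
In km: r₁ = 12.3 × 1.496×10^8 = 1.84008×10^9 km; r₂ = 2.12 × 1.496×10^8 = 3.17152×10^8 km.
Transfer-ellipse semi-major axis a_t = (r₁ + r₂)/2 = (1.84008×10^9 + 3.17152×10^8)/2 = 1.078616×10^9 km.
Circular speed at r₁: v₁ = √(μ/r₁) = √(1.32654×10^11/1.84008×10^9) = 8.491 km/s.
Transfer-orbit speed at r₁ (vis-viva equation): v_a = √[μ(2/r₁ − 1/a_t)] = 4.604 km/s.
First burn Δv₁ = |v_a − v₁| = 3.887 km/s.
Circular speed at r₂: v₂ = √(μ/r₂) = 20.4515 km/s.
Transfer-orbit speed at r₂: v_p = √[μ(2/r₂ − 1/a_t)] = 26.7123 km/s.
Second burn Δv₂ = |v₂ − v_p| = 6.261 km/s.
Total Δv = Δv₁ + Δv₂ = 10.15 km/s.

Δv = 10150 m/s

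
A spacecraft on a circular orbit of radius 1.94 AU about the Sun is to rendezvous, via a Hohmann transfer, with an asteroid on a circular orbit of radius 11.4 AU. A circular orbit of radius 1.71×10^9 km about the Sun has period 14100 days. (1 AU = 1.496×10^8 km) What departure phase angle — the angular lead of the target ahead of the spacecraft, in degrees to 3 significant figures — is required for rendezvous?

From Kepler's third law T² = 4π²r³/μ at r = 1.71×10^9 km, T = 14100 days = 14100 × 86400 s = 1.21824×10^9 s: μ = 4π²r³/T² = 1.33009×10^11 km³/s².
In km: r₁ = 1.94 × 1.496×10^8 = 2.90224×10^8 km; r₂ = 11.4 × 1.496×10^8 = 1.70544×10^9 km.
The Hohmann ellipse has a_t = (r₁ + r₂)/2 = 9.97832×10^8 km.
The half-period of the transfer ellipse is t = π√(a_t³/μ) = 2.715×10^8 s.
The target's mean motion on its circular orbit is ω₂ = √(μ/r₂³) = 5.178×10^-9 rad/s.
Angle swept by the target during transfer: ω₂·t = 1.406 rad = 80.56°.
Arrival is 180° from departure on the ellipse, so φ = 180° − 80.56° = 99.4°.

φ = 99.4°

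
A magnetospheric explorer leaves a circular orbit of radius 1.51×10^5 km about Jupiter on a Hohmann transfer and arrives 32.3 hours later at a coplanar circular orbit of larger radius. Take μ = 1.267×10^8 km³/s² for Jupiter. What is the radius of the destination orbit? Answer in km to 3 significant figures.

r₂ = 9.65×10^5 km

Transfer time t = 32.3 hours = 1.1628×10^5 s, and t = π√(a_t³/μ).
So a_t = (μ t²/π²)^(1/3) = (1.267×10^8 × (1.1628×10^5)² / π²)^(1/3) = 5.5782×10^5 km.
Since a_t = (r₁ + r₂)/2, r₂ = 2a_t − r₁ = 2×5.5782×10^5 − 1.510×10^5 = 9.6464×10^5 km.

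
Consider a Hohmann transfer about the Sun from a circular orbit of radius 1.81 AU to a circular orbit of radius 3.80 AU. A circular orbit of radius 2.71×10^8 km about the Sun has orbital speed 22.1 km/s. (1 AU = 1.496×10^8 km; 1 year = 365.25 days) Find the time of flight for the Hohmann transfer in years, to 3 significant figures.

t = 2.35 years

From the circular-orbit relation v² = μ/r at r = 2.71×10^8 km: μ = v²r = (22.1)² × 2.71×10^8 = 1.32359×10^11 km³/s².
In km: r₁ = 1.81 × 1.496×10^8 = 2.70776×10^8 km; r₂ = 3.80 × 1.496×10^8 = 5.6848×10^8 km.
The Hohmann ellipse has a_t = (r₁ + r₂)/2 = 4.19628×10^8 km.
By Kepler's third law the transfer-orbit period is T = 2π√(a_t³/μ), so t = T/2 = 7.423×10^7 s.
Converting: 7.423×10^7 s ÷ 3.15576×10^7 s/year (365.25 × 86400) = 2.35 years.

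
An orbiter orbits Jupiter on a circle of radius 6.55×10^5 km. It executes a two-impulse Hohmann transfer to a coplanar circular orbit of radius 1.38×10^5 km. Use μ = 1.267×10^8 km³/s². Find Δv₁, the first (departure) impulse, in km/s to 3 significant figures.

The Hohmann ellipse has a_t = (r₁ + r₂)/2 = 3.965×10^5 km.
Circular speed at r = 6.550×10^5 km: v_c = √(μ/r) = 13.908 km/s.
Vis-viva on the transfer ellipse at r = 6.550×10^5 km gives v_t = √[μ(2/r − 1/a_t)] = 8.2051 km/s.
Δv₁ = |v_t − v_c| = |8.2051 − 13.908| = 5.703 km/s.

Δv₁ = 5.70 km/s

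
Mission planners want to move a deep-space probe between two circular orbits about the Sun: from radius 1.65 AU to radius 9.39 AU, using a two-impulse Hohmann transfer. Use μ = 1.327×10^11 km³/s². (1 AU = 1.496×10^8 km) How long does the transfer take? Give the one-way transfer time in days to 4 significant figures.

In km: r₁ = 1.65 × 1.496×10^8 = 2.4684×10^8 km; r₂ = 9.39 × 1.496×10^8 = 1.404744×10^9 km.
The Hohmann ellipse has a_t = (r₁ + r₂)/2 = 8.25792×10^8 km.
Half the transfer-orbit period gives t = π√(a_t³/μ) = 2.047×10^8 s.
Converting: 2.047×10^8 s ÷ 86400 s/day = 2369 days.

t = 2369 days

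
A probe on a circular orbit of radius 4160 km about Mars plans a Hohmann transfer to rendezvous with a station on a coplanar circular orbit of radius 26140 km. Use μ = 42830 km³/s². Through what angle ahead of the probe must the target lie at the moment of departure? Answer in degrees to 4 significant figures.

φ = 100.6°

The Hohmann ellipse has a_t = (r₁ + r₂)/2 = 15150 km.
The half-period of the transfer ellipse is t = π√(a_t³/μ) = 28307.1 s.
Target angular speed ω₂ = √(μ/r₂³) = 4.89684×10^-5 rad/s.
Angle swept by the target during transfer: ω₂·t = 1.3862 rad = 79.42°.
Arrival is 180° from departure on the ellipse, so φ = 180° − 79.42° = 100.6°.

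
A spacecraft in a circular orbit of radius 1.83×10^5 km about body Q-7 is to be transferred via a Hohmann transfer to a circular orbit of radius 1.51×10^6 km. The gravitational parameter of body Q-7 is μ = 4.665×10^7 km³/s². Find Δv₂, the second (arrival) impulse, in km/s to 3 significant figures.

Semi-major axis of the transfer orbit: a_t = (1.830×10^5 + 1.510×10^6)/2 = 8.465×10^5 km.
On the circular orbit at r = 1.510×10^6 km, v_c = √(μ/r) = 5.558 km/s.
Vis-viva on the transfer ellipse at r = 1.510×10^6 km gives v_t = √[μ(2/r − 1/a_t)] = 2.584 km/s.
Δv₂ = |v_t − v_c| = |2.584 − 5.558| = 2.974 km/s.

Δv₂ = 2.97 km/s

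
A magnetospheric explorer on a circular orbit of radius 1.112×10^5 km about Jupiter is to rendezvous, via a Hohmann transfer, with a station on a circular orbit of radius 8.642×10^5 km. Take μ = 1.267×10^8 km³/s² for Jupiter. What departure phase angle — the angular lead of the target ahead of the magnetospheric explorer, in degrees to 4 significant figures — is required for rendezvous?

Transfer-ellipse semi-major axis a_t = (r₁ + r₂)/2 = (1.112×10^5 + 8.642×10^5)/2 = 4.877×10^5 km.
The half-period of the transfer ellipse is t = π√(a_t³/μ) = 95058 s.
The target's mean motion on its circular orbit is ω₂ = √(μ/r₂³) = 1.4011×10^-5 rad/s.
Angle swept by the target during transfer: ω₂·t = 1.3319 rad = 76.31°.
Arrival is 180° from departure on the ellipse, so φ = 180° − 76.31° = 103.7°.

φ = 103.7°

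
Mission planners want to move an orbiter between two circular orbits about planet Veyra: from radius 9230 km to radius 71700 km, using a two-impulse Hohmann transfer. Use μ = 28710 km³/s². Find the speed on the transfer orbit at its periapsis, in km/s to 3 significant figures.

Transfer-ellipse semi-major axis a_t = (r₁ + r₂)/2 = (9230 + 71700)/2 = 40465 km.
The periapsis of the transfer ellipse is at r = 9230 km.
Applying v² = μ(2/r − 1/a_t): v = 2.348 km/s.

v = 2.35 km/s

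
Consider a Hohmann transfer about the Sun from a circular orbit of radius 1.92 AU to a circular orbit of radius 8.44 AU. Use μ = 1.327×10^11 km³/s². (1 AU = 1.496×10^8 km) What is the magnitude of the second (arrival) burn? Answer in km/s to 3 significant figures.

In km: r₁ = 1.92 × 1.496×10^8 = 2.87232×10^8 km; r₂ = 8.44 × 1.496×10^8 = 1.262624×10^9 km.
Transfer-ellipse semi-major axis a_t = (r₁ + r₂)/2 = (2.87232×10^8 + 1.262624×10^9)/2 = 7.74928×10^8 km.
Circular speed at r = 1.262624×10^9 km: v_c = √(μ/r) = 10.2518 km/s.
Transfer-orbit speed at the same r (vis-viva, a = a_t): v_t = √[μ(2/r − 1/a_t)] = 6.24143 km/s.
Δv₂ = |v_t − v_c| = |6.24143 − 10.2518| = 4.010 km/s.

Δv₂ = 4.01 km/s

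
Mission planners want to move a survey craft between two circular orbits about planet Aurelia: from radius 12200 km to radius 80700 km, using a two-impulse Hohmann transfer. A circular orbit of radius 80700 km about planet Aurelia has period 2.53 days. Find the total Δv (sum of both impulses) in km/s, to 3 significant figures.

From Kepler's third law T² = 4π²r³/μ at r = 80700 km, T = 2.53 days = 2.53 × 86400 s = 2.18592×10^5 s: μ = 4π²r³/T² = 4.34222×10^5 km³/s².
The Hohmann ellipse has a_t = (r₁ + r₂)/2 = 46450 km.
At r₁ the circular-orbit speed is v₁ = √(μ/r₁) = 5.966 km/s.
On the transfer ellipse at r₁, v² = μ(2/r − 1/a) gives v_p = √[μ(2/r₁ − 1/a_t)] = 7.864 km/s.
First burn Δv₁ = |v_p − v₁| = 1.898 km/s.
Circular speed at r₂: v₂ = √(μ/r₂) = 2.320 km/s.
Transfer-orbit speed at r₂: v_a = √[μ(2/r₂ − 1/a_t)] = 1.189 km/s.
Second burn Δv₂ = |v₂ − v_a| = 1.131 km/s.
Δv = Δv₁ + Δv₂ = 1.898 + 1.131 = 3.029 km/s.

Δv = 3.03 km/s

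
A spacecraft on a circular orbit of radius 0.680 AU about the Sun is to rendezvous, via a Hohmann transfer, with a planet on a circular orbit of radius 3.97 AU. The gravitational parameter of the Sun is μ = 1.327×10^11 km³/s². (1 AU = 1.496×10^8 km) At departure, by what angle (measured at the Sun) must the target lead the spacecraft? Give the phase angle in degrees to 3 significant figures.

In km: r₁ = 0.680 × 1.496×10^8 = 1.01728×10^8 km; r₂ = 3.97 × 1.496×10^8 = 5.93912×10^8 km.
Semi-major axis of the transfer orbit: a_t = (1.01728×10^8 + 5.93912×10^8)/2 = 3.4782×10^8 km.
Transfer time t = π√(a_t³/μ) = 5.594×10^7 s.
The target's mean motion on its circular orbit is ω₂ = √(μ/r₂³) = 2.517×10^-8 rad/s.
Angle swept by the target during transfer: ω₂·t = 1.408 rad = 80.67°.
The spacecraft traverses 180° on the transfer ellipse, so the target must lead by 180° − 80.67° = 99.3°.

φ = 99.3°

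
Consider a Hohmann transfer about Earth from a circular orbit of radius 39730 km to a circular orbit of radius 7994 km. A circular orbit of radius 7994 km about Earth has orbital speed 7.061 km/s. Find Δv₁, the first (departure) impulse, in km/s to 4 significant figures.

From the circular-orbit relation v² = μ/r at r = 7994 km: μ = v²r = (7.061)² × 7994 = 3.98563×10^5 km³/s².
The Hohmann ellipse has a_t = (r₁ + r₂)/2 = 23862 km.
On the circular orbit at r = 39730 km, v_c = √(μ/r) = 3.167 km/s.
Transfer-orbit speed at the same r (vis-viva, a = a_t): v_t = √[μ(2/r − 1/a_t)] = 1.833 km/s.
Δv₁ = |v_t − v_c| = |1.833 − 3.167| = 1.334 km/s.

Δv₁ = 1.334 km/s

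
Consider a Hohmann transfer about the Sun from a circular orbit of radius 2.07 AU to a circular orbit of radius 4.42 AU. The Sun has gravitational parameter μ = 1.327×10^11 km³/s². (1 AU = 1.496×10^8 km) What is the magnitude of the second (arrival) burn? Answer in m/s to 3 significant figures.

Δv₂ = 2850 m/s

In km: r₁ = 2.07 × 1.496×10^8 = 3.09672×10^8 km; r₂ = 4.42 × 1.496×10^8 = 6.61232×10^8 km.
Semi-major axis of the transfer orbit: a_t = (3.09672×10^8 + 6.61232×10^8)/2 = 4.85452×10^8 km.
Circular speed at r = 6.61232×10^8 km: v_c = √(μ/r) = 14.1664 km/s.
Transfer-orbit speed at the same r (vis-viva, a = a_t): v_t = √[μ(2/r − 1/a_t)] = 11.3145 km/s.
Δv₂ = |v_t − v_c| = |11.3145 − 14.1664| = 2.852 km/s.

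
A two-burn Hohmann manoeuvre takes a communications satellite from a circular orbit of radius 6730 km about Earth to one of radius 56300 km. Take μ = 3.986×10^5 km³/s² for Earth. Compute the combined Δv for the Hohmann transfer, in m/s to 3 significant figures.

Δv = 4020 m/s

Transfer-ellipse semi-major axis a_t = (r₁ + r₂)/2 = (6730 + 56300)/2 = 31515 km.
At r₁ the circular-orbit speed is v₁ = √(μ/r₁) = 7.695930 km/s.
On the transfer ellipse at r₁, vis-viva equation gives v_p = √[μ(2/r₁ − 1/a_t)] = 10.28624 km/s.
First burn Δv₁ = |v_p − v₁| = 2.59031 km/s.
Circular speed at r₂: v₂ = √(μ/r₂) = 2.6608136 km/s.
Transfer-orbit speed at r₂: v_a = √[μ(2/r₂ − 1/a_t)] = 1.2295985 km/s.
Second burn Δv₂ = |v₂ − v_a| = 1.43122 km/s.
Total Δv = Δv₁ + Δv₂ = 4.022 km/s.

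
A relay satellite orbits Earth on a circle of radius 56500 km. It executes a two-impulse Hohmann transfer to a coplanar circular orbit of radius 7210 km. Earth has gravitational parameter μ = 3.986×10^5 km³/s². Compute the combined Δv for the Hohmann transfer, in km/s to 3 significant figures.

Semi-major axis of the transfer orbit: a_t = (56500 + 7210)/2 = 31855 km.
At r₁ the circular-orbit speed is v₁ = √(μ/r₁) = 2.656 km/s.
On the transfer ellipse at r₁, vis-viva gives v_a = √[μ(2/r₁ − 1/a_t)] = 1.264 km/s.
First burn Δv₁ = |v_a − v₁| = 1.392 km/s.
Circular speed at r₂: v₂ = √(μ/r₂) = 7.435 km/s.
Transfer-orbit speed at r₂: v_p = √[μ(2/r₂ − 1/a_t)] = 9.902 km/s.
Second burn Δv₂ = |v₂ − v_p| = 2.467 km/s.
Total Δv = Δv₁ + Δv₂ = 3.859 km/s.

Δv = 3.86 km/s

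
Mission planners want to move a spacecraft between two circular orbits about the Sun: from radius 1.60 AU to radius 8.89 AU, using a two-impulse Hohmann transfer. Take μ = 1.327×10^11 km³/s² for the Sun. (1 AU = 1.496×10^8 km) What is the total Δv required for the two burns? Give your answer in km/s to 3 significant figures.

In km: r₁ = 1.60 × 1.496×10^8 = 2.3936×10^8 km; r₂ = 8.89 × 1.496×10^8 = 1.329944×10^9 km.
The Hohmann ellipse has a_t = (r₁ + r₂)/2 = 7.84652×10^8 km.
Circular speed at r₁: v₁ = √(μ/r₁) = √(1.327×10^11/2.3936×10^8) = 23.546 km/s.
On the transfer ellipse at r₁, vis-viva equation gives v_p = √[μ(2/r₁ − 1/a_t)] = 30.654 km/s.
First burn Δv₁ = |v_p − v₁| = 7.108 km/s.
At r₂, v₂ = √(μ/r₂) = 9.989 km/s.
Transfer-orbit speed at r₂: v_a = √[μ(2/r₂ − 1/a_t)] = 5.517 km/s.
Second burn Δv₂ = |v₂ − v_a| = 4.472 km/s.
Total Δv = Δv₁ + Δv₂ = 11.58 km/s.

Δv = 11.6 km/s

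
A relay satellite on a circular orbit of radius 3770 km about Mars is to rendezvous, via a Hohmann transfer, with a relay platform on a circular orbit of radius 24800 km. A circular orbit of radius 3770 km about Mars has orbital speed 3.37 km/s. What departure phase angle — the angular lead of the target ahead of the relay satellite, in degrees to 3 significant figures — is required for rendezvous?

From the circular-orbit relation v² = μ/r at r = 3770 km: μ = v²r = (3.37)² × 3770 = 42815.5 km³/s².
Transfer-ellipse semi-major axis a_t = (r₁ + r₂)/2 = (3770 + 24800)/2 = 14285 km.
The half-period of the transfer ellipse is t = π√(a_t³/μ) = 25922 s.
Target angular speed ω₂ = √(μ/r₂³) = 5.2981×10^-5 rad/s.
Angle swept by the target during transfer: ω₂·t = 1.3734 rad = 78.69°.
Arrival is 180° from departure on the ellipse, so φ = 180° − 78.69° = 101°.

φ = 101°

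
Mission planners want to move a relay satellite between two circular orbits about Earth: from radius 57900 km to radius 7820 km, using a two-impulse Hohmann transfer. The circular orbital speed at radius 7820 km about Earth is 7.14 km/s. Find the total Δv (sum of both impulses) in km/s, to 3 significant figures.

From the circular-orbit relation v² = μ/r at r = 7820 km: μ = v²r = (7.14)² × 7820 = 3.98660×10^5 km³/s².
The Hohmann ellipse has a_t = (r₁ + r₂)/2 = 32860 km.
Circular speed at r₁: v₁ = √(μ/r₁) = √(3.98660×10^5/57900) = 2.624 km/s.
Transfer-orbit speed at r₁ (v² = μ(2/r − 1/a)): v_a = √[μ(2/r₁ − 1/a_t)] = 1.280 km/s.
First burn Δv₁ = |v_a − v₁| = 1.344 km/s.
Circular speed at r₂: v₂ = √(μ/r₂) = 7.140 km/s.
Transfer-orbit speed at r₂: v_p = √[μ(2/r₂ − 1/a_t)] = 9.478 km/s.
Second burn Δv₂ = |v₂ − v_p| = 2.338 km/s.
Δv = Δv₁ + Δv₂ = 1.344 + 2.338 = 3.682 km/s.

Δv = 3.68 km/s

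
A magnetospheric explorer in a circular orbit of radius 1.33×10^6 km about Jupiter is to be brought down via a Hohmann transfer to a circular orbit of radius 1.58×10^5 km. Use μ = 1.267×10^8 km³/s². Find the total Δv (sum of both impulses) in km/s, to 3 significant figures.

The Hohmann ellipse has a_t = (r₁ + r₂)/2 = 7.440×10^5 km.
At r₁ the circular-orbit speed is v₁ = √(μ/r₁) = 9.760 km/s.
On the transfer ellipse at r₁, vis-viva equation gives v_a = √[μ(2/r₁ − 1/a_t)] = 4.498 km/s.
First burn Δv₁ = |v_a − v₁| = 5.262 km/s.
Circular speed at r₂: v₂ = √(μ/r₂) = 28.318 km/s.
Transfer-orbit speed at r₂: v_p = √[μ(2/r₂ − 1/a_t)] = 37.862 km/s.
Second burn Δv₂ = |v₂ − v_p| = 9.544 km/s.
Total Δv = Δv₁ + Δv₂ = 14.81 km/s.

Δv = 14.8 km/s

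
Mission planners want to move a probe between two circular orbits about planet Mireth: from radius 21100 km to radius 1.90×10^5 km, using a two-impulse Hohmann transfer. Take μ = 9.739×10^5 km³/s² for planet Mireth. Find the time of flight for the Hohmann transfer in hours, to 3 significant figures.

The Hohmann ellipse has a_t = (r₁ + r₂)/2 = 1.0555×10^5 km.
Half the transfer-orbit period gives t = π√(a_t³/μ) = 1.092×10^5 s.
Converting: 1.092×10^5 s ÷ 3600 s/hour = 30.3 hours.

t = 30.3 hours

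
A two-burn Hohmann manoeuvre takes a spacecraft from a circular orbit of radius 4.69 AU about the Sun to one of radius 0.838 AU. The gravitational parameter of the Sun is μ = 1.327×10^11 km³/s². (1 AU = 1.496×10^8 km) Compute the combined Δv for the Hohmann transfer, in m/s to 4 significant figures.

Δv = 16030 m/s

In km: r₁ = 4.69 × 1.496×10^8 = 7.01624×10^8 km; r₂ = 0.838 × 1.496×10^8 = 1.253648×10^8 km.
Transfer-ellipse semi-major axis a_t = (r₁ + r₂)/2 = (7.01624×10^8 + 1.253648×10^8)/2 = 4.134944×10^8 km.
Circular speed at r₁: v₁ = √(μ/r₁) = √(1.327×10^11/7.01624×10^8) = 13.7526 km/s.
On the transfer ellipse at r₁, v² = μ(2/r − 1/a) gives v_a = √[μ(2/r₁ − 1/a_t)] = 7.57245 km/s.
First burn Δv₁ = |v_a − v₁| = 6.180 km/s.
Circular speed at r₂: v₂ = √(μ/r₂) = 32.5348 km/s.
Transfer-orbit speed at r₂: v_p = √[μ(2/r₂ − 1/a_t)] = 42.3804 km/s.
Second burn Δv₂ = |v₂ − v_p| = 9.846 km/s.
Δv = Δv₁ + Δv₂ = 6.180 + 9.846 = 16.03 km/s.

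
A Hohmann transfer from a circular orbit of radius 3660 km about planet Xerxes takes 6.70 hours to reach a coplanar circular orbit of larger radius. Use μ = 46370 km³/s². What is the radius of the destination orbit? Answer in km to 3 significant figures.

Transfer time t = 6.70 hours = 24120 s, and t = π√(a_t³/μ).
So a_t = (μ t²/π²)^(1/3) = (46370 × (24120)² / π²)^(1/3) = 13982 km.
Since a_t = (r₁ + r₂)/2, r₂ = 2a_t − r₁ = 2×13982 − 3660 = 24304 km.

r₂ = 24300 km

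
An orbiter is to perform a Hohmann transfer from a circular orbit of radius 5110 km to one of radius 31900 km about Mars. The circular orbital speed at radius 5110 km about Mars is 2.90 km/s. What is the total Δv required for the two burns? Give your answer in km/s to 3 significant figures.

From the circular-orbit relation v² = μ/r at r = 5110 km: μ = v²r = (2.90)² × 5110 = 42975.1 km³/s².
Semi-major axis of the transfer orbit: a_t = (5110 + 31900)/2 = 18505 km.
Circular speed at r₁: v₁ = √(μ/r₁) = √(42975.1/5110) = 2.9000 km/s.
On the transfer ellipse at r₁, vis-viva equation gives v_p = √[μ(2/r₁ − 1/a_t)] = 3.8076 km/s.
First burn Δv₁ = |v_p − v₁| = 0.9076 km/s.
Circular speed at r₂: v₂ = √(μ/r₂) = 1.1607 km/s.
Transfer-orbit speed at r₂: v_a = √[μ(2/r₂ − 1/a_t)] = 0.60993 km/s.
Second burn Δv₂ = |v₂ − v_a| = 0.5508 km/s.
Δv = Δv₁ + Δv₂ = 0.9076 + 0.5508 = 1.458 km/s.

Δv = 1.46 km/s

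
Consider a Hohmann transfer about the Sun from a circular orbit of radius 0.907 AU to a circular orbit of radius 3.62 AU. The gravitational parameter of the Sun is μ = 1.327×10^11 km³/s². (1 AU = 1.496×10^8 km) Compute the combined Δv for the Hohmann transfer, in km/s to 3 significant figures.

In km: r₁ = 0.907 × 1.496×10^8 = 1.356872×10^8 km; r₂ = 3.62 × 1.496×10^8 = 5.41552×10^8 km.
The Hohmann ellipse has a_t = (r₁ + r₂)/2 = 3.386196×10^8 km.
Circular speed at r₁: v₁ = √(μ/r₁) = √(1.327×10^11/1.356872×10^8) = 31.273 km/s.
Transfer-orbit speed at r₁ (vis-viva equation): v_p = √[μ(2/r₁ − 1/a_t)] = 39.549 km/s.
First burn Δv₁ = |v_p − v₁| = 8.276 km/s.
Circular speed at r₂: v₂ = √(μ/r₂) = 15.654 km/s.
Transfer-orbit speed at r₂: v_a = √[μ(2/r₂ − 1/a_t)] = 9.9090 km/s.
Second burn Δv₂ = |v₂ − v_a| = 5.745 km/s.
Δv = Δv₁ + Δv₂ = 8.276 + 5.745 = 14.02 km/s.

Δv = 14.0 km/s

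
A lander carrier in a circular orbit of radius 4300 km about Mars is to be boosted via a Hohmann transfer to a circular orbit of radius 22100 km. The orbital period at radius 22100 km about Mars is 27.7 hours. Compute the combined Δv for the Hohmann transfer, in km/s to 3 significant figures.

Δv = 1.53 km/s

From Kepler's third law T² = 4π²r³/μ at r = 22100 km, T = 27.7 hours = 27.7 × 3600 s = 99720 s: μ = 4π²r³/T² = 42852.1 km³/s².
Semi-major axis of the transfer orbit: a_t = (4300 + 22100)/2 = 13200 km.
Circular speed at r₁: v₁ = √(μ/r₁) = √(42852.1/4300) = 3.1568 km/s.
Transfer-orbit speed at r₁ (v² = μ(2/r − 1/a)): v_p = √[μ(2/r₁ − 1/a_t)] = 4.0847 km/s.
First burn Δv₁ = |v_p − v₁| = 0.9279 km/s.
At r₂, v₂ = √(μ/r₂) = 1.3925 km/s.
Transfer-orbit speed at r₂: v_a = √[μ(2/r₂ − 1/a_t)] = 0.79476 km/s.
Second burn Δv₂ = |v₂ − v_a| = 0.5977 km/s.
Total Δv = Δv₁ + Δv₂ = 1.526 km/s.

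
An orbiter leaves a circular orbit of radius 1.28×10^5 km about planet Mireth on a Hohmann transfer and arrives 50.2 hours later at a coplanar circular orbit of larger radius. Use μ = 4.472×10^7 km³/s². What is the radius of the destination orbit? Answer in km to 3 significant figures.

r₂ = 9.30×10^5 km

Transfer time t = 50.2 hours = 1.8072×10^5 s, and t = π√(a_t³/μ).
So a_t = (μ t²/π²)^(1/3) = (4.472×10^7 × (1.8072×10^5)² / π²)^(1/3) = 5.2894×10^5 km.
Since a_t = (r₁ + r₂)/2, r₂ = 2a_t − r₁ = 2×5.2894×10^5 − 1.280×10^5 = 9.2988×10^5 km.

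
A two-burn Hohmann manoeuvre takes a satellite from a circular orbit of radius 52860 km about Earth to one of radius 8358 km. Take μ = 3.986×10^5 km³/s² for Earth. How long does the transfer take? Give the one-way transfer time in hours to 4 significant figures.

The Hohmann ellipse has a_t = (r₁ + r₂)/2 = 30609 km.
By Kepler's third law the transfer-orbit period is T = 2π√(a_t³/μ), so t = T/2 = 26647 s.
Converting: 26647 s ÷ 3600 s/hour = 7.402 hours.

t = 7.402 hours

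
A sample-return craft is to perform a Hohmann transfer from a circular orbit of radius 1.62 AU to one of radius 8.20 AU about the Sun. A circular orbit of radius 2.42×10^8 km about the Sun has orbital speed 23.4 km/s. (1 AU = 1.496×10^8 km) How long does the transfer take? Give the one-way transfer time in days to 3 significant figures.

From the circular-orbit relation v² = μ/r at r = 2.42×10^8 km: μ = v²r = (23.4)² × 2.42×10^8 = 1.32510×10^11 km³/s².
In km: r₁ = 1.62 × 1.496×10^8 = 2.42352×10^8 km; r₂ = 8.20 × 1.496×10^8 = 1.22672×10^9 km.
The Hohmann ellipse has a_t = (r₁ + r₂)/2 = 7.34536×10^8 km.
Half the transfer-orbit period gives t = π√(a_t³/μ) = 1.718×10^8 s.
Converting: 1.718×10^8 s ÷ 86400 s/day = 1990 days.

t = 1990 days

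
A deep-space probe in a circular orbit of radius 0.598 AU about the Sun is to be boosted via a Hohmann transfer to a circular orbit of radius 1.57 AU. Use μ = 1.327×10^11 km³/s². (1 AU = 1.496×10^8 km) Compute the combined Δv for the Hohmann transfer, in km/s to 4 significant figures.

In km: r₁ = 0.598 × 1.496×10^8 = 8.94608×10^7 km; r₂ = 1.57 × 1.496×10^8 = 2.34872×10^8 km.
The Hohmann ellipse has a_t = (r₁ + r₂)/2 = 1.621664×10^8 km.
Circular speed at r₁: v₁ = √(μ/r₁) = √(1.327×10^11/8.94608×10^7) = 38.514 km/s.
On the transfer ellipse at r₁, v² = μ(2/r − 1/a) gives v_p = √[μ(2/r₁ − 1/a_t)] = 46.350 km/s.
First burn Δv₁ = |v_p − v₁| = 7.836 km/s.
At r₂, v₂ = √(μ/r₂) = 23.7695 km/s.
Transfer-orbit speed at r₂: v_a = √[μ(2/r₂ − 1/a_t)] = 17.6545 km/s.
Second burn Δv₂ = |v₂ − v_a| = 6.115 km/s.
Total Δv = Δv₁ + Δv₂ = 13.95 km/s.

Δv = 13.95 km/s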